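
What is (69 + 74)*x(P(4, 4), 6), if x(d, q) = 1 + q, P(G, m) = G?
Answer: 1001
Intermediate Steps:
(69 + 74)*x(P(4, 4), 6) = (69 + 74)*(1 + 6) = 143*7 = 1001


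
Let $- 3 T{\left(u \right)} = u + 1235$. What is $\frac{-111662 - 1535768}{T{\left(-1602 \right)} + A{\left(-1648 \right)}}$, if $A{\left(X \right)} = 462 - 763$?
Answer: $\frac{2471145}{268} \approx 9220.7$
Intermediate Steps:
$A{\left(X \right)} = -301$
$T{\left(u \right)} = - \frac{1235}{3} - \frac{u}{3}$ ($T{\left(u \right)} = - \frac{u + 1235}{3} = - \frac{1235 + u}{3} = - \frac{1235}{3} - \frac{u}{3}$)
$\frac{-111662 - 1535768}{T{\left(-1602 \right)} + A{\left(-1648 \right)}} = \frac{-111662 - 1535768}{\left(- \frac{1235}{3} - -534\right) - 301} = - \frac{1647430}{\left(- \frac{1235}{3} + 534\right) - 301} = - \frac{1647430}{\frac{367}{3} - 301} = - \frac{1647430}{- \frac{536}{3}} = \left(-1647430\right) \left(- \frac{3}{536}\right) = \frac{2471145}{268}$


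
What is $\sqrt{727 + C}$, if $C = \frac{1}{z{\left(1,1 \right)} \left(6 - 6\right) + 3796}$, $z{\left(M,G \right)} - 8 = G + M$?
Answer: $\frac{\sqrt{2618948657}}{1898} \approx 26.963$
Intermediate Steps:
$z{\left(M,G \right)} = 8 + G + M$ ($z{\left(M,G \right)} = 8 + \left(G + M\right) = 8 + G + M$)
$C = \frac{1}{3796}$ ($C = \frac{1}{\left(8 + 1 + 1\right) \left(6 - 6\right) + 3796} = \frac{1}{10 \cdot 0 + 3796} = \frac{1}{0 + 3796} = \frac{1}{3796} \approx 0.00026344$)
$\sqrt{727 + C} = \sqrt{727 + \frac{1}{3796}} = \sqrt{\frac{2759693}{3796}} = \frac{\sqrt{2618948657}}{1898}$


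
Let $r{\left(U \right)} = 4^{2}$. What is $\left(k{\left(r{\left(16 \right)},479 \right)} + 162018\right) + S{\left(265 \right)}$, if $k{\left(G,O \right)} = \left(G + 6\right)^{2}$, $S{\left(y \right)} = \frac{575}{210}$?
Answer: $\frac{6825199}{42} \approx 1.625 \cdot 10^{5}$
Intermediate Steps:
$S{\left(y \right)} = \frac{115}{42}$ ($S{\left(y \right)} = 575 \cdot \frac{1}{210} = \frac{115}{42}$)
$r{\left(U \right)} = 16$
$k{\left(G,O \right)} = \left(6 + G\right)^{2}$
$\left(k{\left(r{\left(16 \right)},479 \right)} + 162018\right) + S{\left(265 \right)} = \left(\left(6 + 16\right)^{2} + 162018\right) + \frac{115}{42} = \left(22^{2} + 162018\right) + \frac{115}{42} = \left(484 + 162018\right) + \frac{115}{42} = 162502 + \frac{115}{42} = \frac{6825199}{42}$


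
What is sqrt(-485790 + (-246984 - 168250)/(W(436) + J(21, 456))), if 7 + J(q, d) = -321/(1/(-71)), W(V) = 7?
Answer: 2*I*sqrt(63085802082771)/22791 ≈ 697.0*I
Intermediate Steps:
J(q, d) = 22784 (J(q, d) = -7 - 321/(1/(-71)) = -7 - 321/(-1/71) = -7 - 321*(-71) = -7 + 22791 = 22784)
sqrt(-485790 + (-246984 - 168250)/(W(436) + J(21, 456))) = sqrt(-485790 + (-246984 - 168250)/(7 + 22784)) = sqrt(-485790 - 415234/22791) = sqrt(-11072055124/22791) = 2*I*sqrt(63085802082771)/22791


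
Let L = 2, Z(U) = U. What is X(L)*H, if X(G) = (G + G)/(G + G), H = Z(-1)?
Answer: -1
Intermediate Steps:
H = -1
X(G) = 1 (X(G) = (2*G)/((2*G)) = (2*G)*(1/(2*G)) = 1)
X(L)*H = 1*(-1) = -1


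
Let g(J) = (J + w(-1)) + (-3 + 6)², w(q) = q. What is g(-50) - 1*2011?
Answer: -2053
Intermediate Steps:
g(J) = 8 + J (g(J) = (J - 1) + (-3 + 6)² = (-1 + J) + 3² = (-1 + J) + 9 = 8 + J)
g(-50) - 1*2011 = (8 - 50) - 1*2011 = -42 - 2011 = -2053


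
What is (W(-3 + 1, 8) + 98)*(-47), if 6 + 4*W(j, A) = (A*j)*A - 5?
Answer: -11891/4 ≈ -2972.8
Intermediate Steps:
W(j, A) = -11/4 + j*A²/4 (W(j, A) = -3/2 + ((A*j)*A - 5)/4 = -3/2 + (j*A² - 5)/4 = -3/2 + (-5 + j*A²)/4 = -3/2 + (-5/4 + j*A²/4) = -11/4 + j*A²/4)
(W(-3 + 1, 8) + 98)*(-47) = ((-11/4 + (¼)*(-3 + 1)*8²) + 98)*(-47) = ((-11/4 + (¼)*(-2)*64) + 98)*(-47) = ((-11/4 - 32) + 98)*(-47) = (-139/4 + 98)*(-47) = (253/4)*(-47) = -11891/4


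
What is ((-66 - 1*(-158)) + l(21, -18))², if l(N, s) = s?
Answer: 5476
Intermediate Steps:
((-66 - 1*(-158)) + l(21, -18))² = ((-66 - 1*(-158)) - 18)² = ((-66 + 158) - 18)² = (92 - 18)² = 74² = 5476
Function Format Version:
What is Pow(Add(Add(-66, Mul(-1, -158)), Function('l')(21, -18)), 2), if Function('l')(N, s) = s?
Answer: 5476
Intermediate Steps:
Pow(Add(Add(-66, Mul(-1, -158)), Function('l')(21, -18)), 2) = Pow(Add(Add(-66, Mul(-1, -158)), -18), 2) = Pow(Add(Add(-66, 158), -18), 2) = Pow(Add(92, -18), 2) = Pow(74, 2) = 5476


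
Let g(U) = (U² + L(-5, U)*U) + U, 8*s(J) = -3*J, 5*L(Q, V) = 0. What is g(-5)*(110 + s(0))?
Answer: 2200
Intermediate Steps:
L(Q, V) = 0 (L(Q, V) = (⅕)*0 = 0)
s(J) = -3*J/8 (s(J) = (-3*J)/8 = -3*J/8)
g(U) = U + U² (g(U) = (U² + 0*U) + U = (U² + 0) + U = U² + U = U + U²)
g(-5)*(110 + s(0)) = (-5*(1 - 5))*(110 - 3/8*0) = (-5*(-4))*(110 + 0) = 20*110 = 2200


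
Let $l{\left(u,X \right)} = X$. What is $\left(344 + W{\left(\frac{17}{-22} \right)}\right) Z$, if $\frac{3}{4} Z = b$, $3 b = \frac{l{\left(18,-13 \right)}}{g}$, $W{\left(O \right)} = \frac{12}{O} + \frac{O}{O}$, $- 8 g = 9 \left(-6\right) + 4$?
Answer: $- \frac{388336}{1275} \approx -304.58$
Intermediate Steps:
$g = \frac{25}{4}$ ($g = - \frac{9 \left(-6\right) + 4}{8} = - \frac{-54 + 4}{8} = \left(- \frac{1}{8}\right) \left(-50\right) = \frac{25}{4} \approx 6.25$)
$W{\left(O \right)} = 1 + \frac{12}{O}$ ($W{\left(O \right)} = \frac{12}{O} + 1 = 1 + \frac{12}{O}$)
$b = - \frac{52}{75}$ ($b = \frac{\left(-13\right) \frac{1}{\frac{25}{4}}}{3} = \frac{\left(-13\right) \frac{4}{25}}{3} = \frac{1}{3} \left(- \frac{52}{25}\right) = - \frac{52}{75} \approx -0.69333$)
$Z = - \frac{208}{225}$ ($Z = \frac{4}{3} \left(- \frac{52}{75}\right) = - \frac{208}{225} \approx -0.92444$)
$\left(344 + W{\left(\frac{17}{-22} \right)}\right) Z = \left(344 + \frac{12 + \frac{17}{-22}}{17 \frac{1}{-22}}\right) \left(- \frac{208}{225}\right) = \left(344 + \frac{12 + 17 \left(- \frac{1}{22}\right)}{17 \left(- \frac{1}{22}\right)}\right) \left(- \frac{208}{225}\right) = \left(344 + \frac{12 - \frac{17}{22}}{- \frac{17}{22}}\right) \left(- \frac{208}{225}\right) = \left(344 - \frac{247}{17}\right) \left(- \frac{208}{225}\right) = \frac{5601}{17} \left(- \frac{208}{225}\right) = - \frac{388336}{1275}$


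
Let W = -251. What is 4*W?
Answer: -1004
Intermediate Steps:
4*W = 4*(-251) = -1004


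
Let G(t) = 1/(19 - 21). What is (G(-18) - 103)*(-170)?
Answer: 17595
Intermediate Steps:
G(t) = -1/2 (G(t) = 1/(-2) = -1/2)
(G(-18) - 103)*(-170) = (-1/2 - 103)*(-170) = -207/2*(-170) = 17595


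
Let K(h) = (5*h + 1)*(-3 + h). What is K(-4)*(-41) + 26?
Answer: -5427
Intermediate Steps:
K(h) = (1 + 5*h)*(-3 + h)
K(-4)*(-41) + 26 = (-3 - 14*(-4) + 5*(-4)**2)*(-41) + 26 = (-3 + 56 + 5*16)*(-41) + 26 = (-3 + 56 + 80)*(-41) + 26 = 133*(-41) + 26 = -5453 + 26 = -5427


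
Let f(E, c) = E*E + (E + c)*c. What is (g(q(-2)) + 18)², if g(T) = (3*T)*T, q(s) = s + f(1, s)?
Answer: 441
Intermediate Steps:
f(E, c) = E² + c*(E + c)
q(s) = 1 + s² + 2*s (q(s) = s + (1² + s² + 1*s) = s + (1 + s² + s) = s + (1 + s + s²) = 1 + s² + 2*s)
g(T) = 3*T²
(g(q(-2)) + 18)² = (3*(1 + (-2)² + 2*(-2))² + 18)² = (3*(1 + 4 - 4)² + 18)² = (3*1² + 18)² = (3*1 + 18)² = (3 + 18)² = 21² = 441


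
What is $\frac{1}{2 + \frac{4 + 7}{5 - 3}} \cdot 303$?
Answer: $\frac{202}{5} \approx 40.4$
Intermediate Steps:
$\frac{1}{2 + \frac{4 + 7}{5 - 3}} \cdot 303 = \frac{1}{2 + \frac{11}{2}} \cdot 303 = \frac{1}{\frac{15}{2}} \cdot 303 = \frac{2}{15} \cdot 303 = \frac{202}{5}$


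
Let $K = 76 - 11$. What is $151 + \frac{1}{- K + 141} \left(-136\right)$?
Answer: $\frac{2835}{19} \approx 149.21$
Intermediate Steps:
$K = 65$ ($K = 76 - 11 = 65$)
$151 + \frac{1}{- K + 141} \left(-136\right) = 151 + \frac{1}{\left(-1\right) 65 + 141} \left(-136\right) = 151 + \frac{1}{-65 + 141} \left(-136\right) = 151 + \frac{1}{76} \left(-136\right) = 151 - \frac{34}{19} = \frac{2835}{19}$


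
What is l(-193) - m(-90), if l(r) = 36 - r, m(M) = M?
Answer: 319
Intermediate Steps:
l(-193) - m(-90) = (36 - 1*(-193)) - 1*(-90) = (36 + 193) + 90 = 229 + 90 = 319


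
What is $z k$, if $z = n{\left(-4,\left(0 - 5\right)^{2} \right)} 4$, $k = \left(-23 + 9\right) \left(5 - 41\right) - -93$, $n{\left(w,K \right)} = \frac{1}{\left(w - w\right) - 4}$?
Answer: $-597$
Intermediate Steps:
$n{\left(w,K \right)} = - \frac{1}{4}$ ($n{\left(w,K \right)} = \frac{1}{0 - 4} = \frac{1}{-4} = - \frac{1}{4}$)
$k = 597$ ($k = \left(-14\right) \left(-36\right) + 93 = 504 + 93 = 597$)
$z = -1$ ($z = \left(- \frac{1}{4}\right) 4 = -1$)
$z k = \left(-1\right) 597 = -597$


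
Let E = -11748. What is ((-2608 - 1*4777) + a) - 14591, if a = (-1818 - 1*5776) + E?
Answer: -41318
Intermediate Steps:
a = -19342 (a = (-1818 - 1*5776) - 11748 = (-1818 - 5776) - 11748 = -7594 - 11748 = -19342)
((-2608 - 1*4777) + a) - 14591 = ((-2608 - 1*4777) - 19342) - 14591 = ((-2608 - 4777) - 19342) - 14591 = (-7385 - 19342) - 14591 = -26727 - 14591 = -41318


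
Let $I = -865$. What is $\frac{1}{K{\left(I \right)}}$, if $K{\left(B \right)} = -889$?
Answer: $- \frac{1}{889} \approx -0.0011249$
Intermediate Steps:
$\frac{1}{K{\left(I \right)}} = \frac{1}{-889} = - \frac{1}{889}$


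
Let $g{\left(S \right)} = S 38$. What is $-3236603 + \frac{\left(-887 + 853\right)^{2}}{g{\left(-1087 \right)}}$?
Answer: $- \frac{66845562337}{20653} \approx -3.2366 \cdot 10^{6}$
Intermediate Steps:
$g{\left(S \right)} = 38 S$
$-3236603 + \frac{\left(-887 + 853\right)^{2}}{g{\left(-1087 \right)}} = -3236603 + \frac{\left(-887 + 853\right)^{2}}{38 \left(-1087\right)} = -3236603 + \frac{\left(-34\right)^{2}}{-41306} = -3236603 + 1156 \left(- \frac{1}{41306}\right) = -3236603 - \frac{578}{20653} = - \frac{66845562337}{20653}$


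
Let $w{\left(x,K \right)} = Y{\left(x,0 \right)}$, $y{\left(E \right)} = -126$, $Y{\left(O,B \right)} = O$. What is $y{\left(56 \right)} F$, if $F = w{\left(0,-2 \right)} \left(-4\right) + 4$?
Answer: $-504$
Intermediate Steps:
$w{\left(x,K \right)} = x$
$F = 4$ ($F = 0 \left(-4\right) + 4 = 0 + 4 = 4$)
$y{\left(56 \right)} F = \left(-126\right) 4 = -504$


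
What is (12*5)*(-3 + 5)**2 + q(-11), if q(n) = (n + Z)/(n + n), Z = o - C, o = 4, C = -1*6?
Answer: 5281/22 ≈ 240.05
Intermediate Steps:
C = -6
Z = 10 (Z = 4 - 1*(-6) = 4 + 6 = 10)
q(n) = (10 + n)/(2*n) (q(n) = (n + 10)/(n + n) = (10 + n)/((2*n)) = (10 + n)*(1/(2*n)) = (10 + n)/(2*n))
(12*5)*(-3 + 5)**2 + q(-11) = (12*5)*(-3 + 5)**2 + (1/2)*(10 - 11)/(-11) = 60*2**2 + (1/2)*(-1/11)*(-1) = 60*4 + 1/22 = 240 + 1/22 = 5281/22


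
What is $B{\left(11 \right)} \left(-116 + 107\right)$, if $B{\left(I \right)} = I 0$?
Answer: $0$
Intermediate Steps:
$B{\left(I \right)} = 0$
$B{\left(11 \right)} \left(-116 + 107\right) = 0 \left(-116 + 107\right) = 0 \left(-9\right) = 0$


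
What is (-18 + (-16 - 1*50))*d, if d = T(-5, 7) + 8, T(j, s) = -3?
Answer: -420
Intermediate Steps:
d = 5 (d = -3 + 8 = 5)
(-18 + (-16 - 1*50))*d = (-18 + (-16 - 1*50))*5 = (-18 + (-16 - 50))*5 = (-18 - 66)*5 = -84*5 = -420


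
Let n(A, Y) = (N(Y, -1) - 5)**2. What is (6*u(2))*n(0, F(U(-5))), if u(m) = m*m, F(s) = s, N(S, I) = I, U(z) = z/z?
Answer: 864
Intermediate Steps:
U(z) = 1
u(m) = m**2
n(A, Y) = 36 (n(A, Y) = (-1 - 5)**2 = (-6)**2 = 36)
(6*u(2))*n(0, F(U(-5))) = (6*2**2)*36 = (6*4)*36 = 24*36 = 864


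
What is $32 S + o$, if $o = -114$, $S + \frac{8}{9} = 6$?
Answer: $\frac{446}{9} \approx 49.556$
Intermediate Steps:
$S = \frac{46}{9}$ ($S = - \frac{8}{9} + 6 = \frac{46}{9} \approx 5.1111$)
$32 S + o = 32 \cdot \frac{46}{9} - 114 = \frac{1472}{9} - 114 = \frac{446}{9}$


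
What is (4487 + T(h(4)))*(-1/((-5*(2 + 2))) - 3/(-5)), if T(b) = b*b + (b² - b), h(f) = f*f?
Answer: 64779/20 ≈ 3238.9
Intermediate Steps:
h(f) = f²
T(b) = -b + 2*b² (T(b) = b² + (b² - b) = -b + 2*b²)
(4487 + T(h(4)))*(-1/((-5*(2 + 2))) - 3/(-5)) = (4487 + 4²*(-1 + 2*4²))*(-1/((-5*(2 + 2))) - 3/(-5)) = (4487 + 16*(-1 + 2*16))*(-1/((-5*4)) - 3*(-⅕)) = (4487 + 16*(-1 + 32))*(-1/(-20) + ⅗) = (4487 + 16*31)*(-1*(-1/20) + ⅗) = (4487 + 496)*(1/20 + ⅗) = 4983*(13/20) = 64779/20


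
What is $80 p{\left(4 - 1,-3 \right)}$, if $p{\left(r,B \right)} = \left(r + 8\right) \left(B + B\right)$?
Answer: $-5280$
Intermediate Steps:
$p{\left(r,B \right)} = 2 B \left(8 + r\right)$ ($p{\left(r,B \right)} = \left(8 + r\right) 2 B = 2 B \left(8 + r\right)$)
$80 p{\left(4 - 1,-3 \right)} = 80 \cdot 2 \left(-3\right) \left(8 + \left(4 - 1\right)\right) = 80 \cdot 2 \left(-3\right) \left(8 + 3\right) = 80 \cdot 2 \left(-3\right) 11 = 80 \left(-66\right) = -5280$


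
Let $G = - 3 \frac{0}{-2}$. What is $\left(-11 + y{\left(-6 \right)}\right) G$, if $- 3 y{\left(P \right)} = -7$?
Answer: $0$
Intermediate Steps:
$y{\left(P \right)} = \frac{7}{3}$ ($y{\left(P \right)} = \left(- \frac{1}{3}\right) \left(-7\right) = \frac{7}{3}$)
$G = 0$ ($G = - 3 \cdot 0 \left(- \frac{1}{2}\right) = \left(-3\right) 0 = 0$)
$\left(-11 + y{\left(-6 \right)}\right) G = \left(-11 + \frac{7}{3}\right) 0 = \left(- \frac{26}{3}\right) 0 = 0$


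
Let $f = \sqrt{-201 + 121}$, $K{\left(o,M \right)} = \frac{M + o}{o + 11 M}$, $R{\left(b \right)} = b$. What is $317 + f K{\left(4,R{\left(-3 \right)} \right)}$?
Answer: $317 - \frac{4 i \sqrt{5}}{29} \approx 317.0 - 0.30842 i$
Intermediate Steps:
$K{\left(o,M \right)} = \frac{M + o}{o + 11 M}$
$f = 4 i \sqrt{5}$ ($f = \sqrt{-80} = 4 i \sqrt{5} \approx 8.9443 i$)
$317 + f K{\left(4,R{\left(-3 \right)} \right)} = 317 + 4 i \sqrt{5} \frac{-3 + 4}{4 + 11 \left(-3\right)} = 317 + 4 i \sqrt{5} \frac{1}{4 - 33} \cdot 1 = 317 + 4 i \sqrt{5} \frac{1}{-29} \cdot 1 = 317 + 4 i \sqrt{5} \left(\left(- \frac{1}{29}\right) 1\right) = 317 + 4 i \sqrt{5} \left(- \frac{1}{29}\right) = 317 - \frac{4 i \sqrt{5}}{29}$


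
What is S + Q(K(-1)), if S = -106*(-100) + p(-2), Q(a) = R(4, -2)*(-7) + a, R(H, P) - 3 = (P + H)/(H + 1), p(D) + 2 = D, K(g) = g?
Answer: 52856/5 ≈ 10571.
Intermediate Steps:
p(D) = -2 + D
R(H, P) = 3 + (H + P)/(1 + H) (R(H, P) = 3 + (P + H)/(H + 1) = 3 + (H + P)/(1 + H))
Q(a) = -119/5 + a (Q(a) = ((3 - 2 + 4*4)/(1 + 4))*(-7) + a = ((3 - 2 + 16)/5)*(-7) + a = ((⅕)*17)*(-7) + a = (17/5)*(-7) + a = -119/5 + a)
S = 10596 (S = -106*(-100) + (-2 - 2) = 10600 - 4 = 10596)
S + Q(K(-1)) = 10596 + (-119/5 - 1) = 10596 - 124/5 = 52856/5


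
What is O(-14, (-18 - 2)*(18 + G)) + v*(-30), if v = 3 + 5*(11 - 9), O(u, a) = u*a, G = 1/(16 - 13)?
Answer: 14230/3 ≈ 4743.3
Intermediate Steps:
G = ⅓ (G = 1/3 = ⅓ ≈ 0.33333)
O(u, a) = a*u
v = 13 (v = 3 + 5*2 = 3 + 10 = 13)
O(-14, (-18 - 2)*(18 + G)) + v*(-30) = ((-18 - 2)*(18 + ⅓))*(-14) + 13*(-30) = -20*55/3*(-14) - 390 = -1100/3*(-14) - 390 = 15400/3 - 390 = 14230/3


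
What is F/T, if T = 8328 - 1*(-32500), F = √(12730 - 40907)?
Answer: I*√28177/40828 ≈ 0.0041114*I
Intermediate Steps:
F = I*√28177 (F = √(-28177) = I*√28177 ≈ 167.86*I)
T = 40828 (T = 8328 + 32500 = 40828)
F/T = (I*√28177)/40828 = (I*√28177)*(1/40828) = I*√28177/40828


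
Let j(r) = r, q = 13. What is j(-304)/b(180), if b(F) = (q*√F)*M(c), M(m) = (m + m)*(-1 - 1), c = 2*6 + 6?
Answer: 19*√5/1755 ≈ 0.024208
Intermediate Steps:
c = 18 (c = 12 + 6 = 18)
M(m) = -4*m (M(m) = (2*m)*(-2) = -4*m)
b(F) = -936*√F (b(F) = (13*√F)*(-4*18) = (13*√F)*(-72) = -936*√F)
j(-304)/b(180) = -304*(-√5/28080) = -(-19)*√5/1755 = 19*√5/1755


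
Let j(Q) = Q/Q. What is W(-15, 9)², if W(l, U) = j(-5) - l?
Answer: 256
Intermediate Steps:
j(Q) = 1
W(l, U) = 1 - l
W(-15, 9)² = (1 - 1*(-15))² = (1 + 15)² = 16² = 256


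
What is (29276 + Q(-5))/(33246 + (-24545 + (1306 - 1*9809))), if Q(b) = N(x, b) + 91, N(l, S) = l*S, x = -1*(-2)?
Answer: 29357/198 ≈ 148.27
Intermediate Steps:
x = 2
N(l, S) = S*l
Q(b) = 91 + 2*b (Q(b) = b*2 + 91 = 2*b + 91 = 91 + 2*b)
(29276 + Q(-5))/(33246 + (-24545 + (1306 - 1*9809))) = (29276 + (91 + 2*(-5)))/(33246 + (-24545 + (1306 - 1*9809))) = (29276 + (91 - 10))/(33246 + (-24545 + (1306 - 9809))) = (29276 + 81)/(33246 + (-24545 - 8503)) = 29357/(33246 - 33048) = 29357/198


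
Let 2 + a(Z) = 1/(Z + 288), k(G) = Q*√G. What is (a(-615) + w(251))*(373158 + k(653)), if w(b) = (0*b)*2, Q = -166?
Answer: -81472830/109 + 108730*√653/327 ≈ -7.3896e+5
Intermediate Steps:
k(G) = -166*√G
a(Z) = -2 + 1/(288 + Z) (a(Z) = -2 + 1/(Z + 288) = -2 + 1/(288 + Z))
w(b) = 0 (w(b) = 0*2 = 0)
(a(-615) + w(251))*(373158 + k(653)) = ((-575 - 2*(-615))/(288 - 615) + 0)*(373158 - 166*√653) = ((-575 + 1230)/(-327) + 0)*(373158 - 166*√653) = (-1/327*655 + 0)*(373158 - 166*√653) = (-655/327 + 0)*(373158 - 166*√653) = -655*(373158 - 166*√653)/327 = -81472830/109 + 108730*√653/327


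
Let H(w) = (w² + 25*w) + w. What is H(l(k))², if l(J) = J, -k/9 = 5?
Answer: 731025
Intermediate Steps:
k = -45 (k = -9*5 = -45)
H(w) = w² + 26*w
H(l(k))² = (-45*(26 - 45))² = (-45*(-19))² = 855² = 731025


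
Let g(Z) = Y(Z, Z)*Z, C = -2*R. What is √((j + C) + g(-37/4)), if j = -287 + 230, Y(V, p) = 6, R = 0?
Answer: 15*I*√2/2 ≈ 10.607*I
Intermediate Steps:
j = -57
C = 0 (C = -2*0 = 0)
g(Z) = 6*Z
√((j + C) + g(-37/4)) = √((-57 + 0) + 6*(-37/4)) = √(-57 + 6*(-37*¼)) = √(-57 + 6*(-37/4)) = √(-57 - 111/2) = √(-225/2) = 15*I*√2/2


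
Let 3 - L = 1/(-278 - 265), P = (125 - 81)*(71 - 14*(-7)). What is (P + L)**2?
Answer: 16316574626884/294849 ≈ 5.5339e+7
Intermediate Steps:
P = 7436 (P = 44*(71 + 98) = 44*169 = 7436)
L = 1630/543 (L = 3 - 1/(-278 - 265) = 3 - 1/(-543) = 3 - 1*(-1/543) = 3 + 1/543 = 1630/543 ≈ 3.0018)
(P + L)**2 = (7436 + 1630/543)**2 = (4039378/543)**2 = 16316574626884/294849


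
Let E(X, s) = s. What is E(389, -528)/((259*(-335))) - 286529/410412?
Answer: -24643991149/35609397180 ≈ -0.69206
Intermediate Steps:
E(389, -528)/((259*(-335))) - 286529/410412 = -528/(259*(-335)) - 286529/410412 = -528/(-86765) - 286529*1/410412 = -528*(-1/86765) - 286529/410412 = 528/86765 - 286529/410412 = -24643991149/35609397180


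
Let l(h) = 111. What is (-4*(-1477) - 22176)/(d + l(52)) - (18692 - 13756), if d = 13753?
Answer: -17112243/3466 ≈ -4937.2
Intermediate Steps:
(-4*(-1477) - 22176)/(d + l(52)) - (18692 - 13756) = (-4*(-1477) - 22176)/(13753 + 111) - (18692 - 13756) = (5908 - 22176)/13864 - 1*4936 = -16268*1/13864 - 4936 = -4067/3466 - 4936 = -17112243/3466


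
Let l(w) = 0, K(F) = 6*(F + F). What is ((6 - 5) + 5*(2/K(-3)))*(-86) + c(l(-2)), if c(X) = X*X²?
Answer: -559/9 ≈ -62.111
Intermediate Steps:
K(F) = 12*F (K(F) = 6*(2*F) = 12*F)
c(X) = X³
((6 - 5) + 5*(2/K(-3)))*(-86) + c(l(-2)) = ((6 - 5) + 5*(2/((12*(-3)))))*(-86) + 0³ = (1 + 5*(2/(-36)))*(-86) + 0 = (1 + 5*(2*(-1/36)))*(-86) + 0 = (1 + 5*(-1/18))*(-86) + 0 = (1 - 5/18)*(-86) + 0 = (13/18)*(-86) + 0 = -559/9 + 0 = -559/9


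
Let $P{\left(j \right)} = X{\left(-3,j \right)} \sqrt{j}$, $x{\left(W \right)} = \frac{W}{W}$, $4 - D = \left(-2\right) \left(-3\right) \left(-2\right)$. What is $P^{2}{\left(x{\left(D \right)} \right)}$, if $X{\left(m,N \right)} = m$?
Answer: $9$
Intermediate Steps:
$D = 16$ ($D = 4 - \left(-2\right) \left(-3\right) \left(-2\right) = 4 - 6 \left(-2\right) = 4 - -12 = 4 + 12 = 16$)
$x{\left(W \right)} = 1$
$P{\left(j \right)} = - 3 \sqrt{j}$
$P^{2}{\left(x{\left(D \right)} \right)} = \left(- 3 \sqrt{1}\right)^{2} = \left(\left(-3\right) 1\right)^{2} = \left(-3\right)^{2} = 9$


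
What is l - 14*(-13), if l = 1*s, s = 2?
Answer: 184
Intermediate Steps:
l = 2 (l = 1*2 = 2)
l - 14*(-13) = 2 - 14*(-13) = 2 + 182 = 184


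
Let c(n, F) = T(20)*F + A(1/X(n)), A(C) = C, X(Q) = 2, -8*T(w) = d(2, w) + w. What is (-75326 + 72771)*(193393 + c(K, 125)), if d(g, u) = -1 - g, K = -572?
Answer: -3947533765/8 ≈ -4.9344e+8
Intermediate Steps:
T(w) = 3/8 - w/8 (T(w) = -((-1 - 1*2) + w)/8 = -((-1 - 2) + w)/8 = -(-3 + w)/8 = 3/8 - w/8)
c(n, F) = ½ - 17*F/8 (c(n, F) = (3/8 - ⅛*20)*F + 1/2 = (3/8 - 5/2)*F + ½ = -17*F/8 + ½ = ½ - 17*F/8)
(-75326 + 72771)*(193393 + c(K, 125)) = (-75326 + 72771)*(193393 + (½ - 17/8*125)) = -2555*(193393 + (½ - 2125/8)) = -2555*(193393 - 2121/8) = -2555*1545023/8 = -3947533765/8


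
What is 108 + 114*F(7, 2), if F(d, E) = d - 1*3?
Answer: 564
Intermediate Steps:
F(d, E) = -3 + d (F(d, E) = d - 3 = -3 + d)
108 + 114*F(7, 2) = 108 + 114*(-3 + 7) = 108 + 114*4 = 108 + 456 = 564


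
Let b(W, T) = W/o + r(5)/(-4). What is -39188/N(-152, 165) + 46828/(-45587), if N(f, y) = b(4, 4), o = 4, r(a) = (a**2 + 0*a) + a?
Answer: 3572317948/592631 ≈ 6027.9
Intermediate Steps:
r(a) = a + a**2 (r(a) = (a**2 + 0) + a = a**2 + a = a + a**2)
b(W, T) = -15/2 + W/4 (b(W, T) = W/4 + (5*(1 + 5))/(-4) = W*(1/4) + (5*6)*(-1/4) = W/4 + 30*(-1/4) = W/4 - 15/2 = -15/2 + W/4)
N(f, y) = -13/2 (N(f, y) = -15/2 + (1/4)*4 = -15/2 + 1 = -13/2)
-39188/N(-152, 165) + 46828/(-45587) = -39188/(-13/2) + 46828/(-45587) = -39188*(-2/13) + 46828*(-1/45587) = 78376/13 - 46828/45587 = 3572317948/592631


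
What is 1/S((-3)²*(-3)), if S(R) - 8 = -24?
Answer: -1/16 ≈ -0.062500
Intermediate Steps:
S(R) = -16 (S(R) = 8 - 24 = -16)
1/S((-3)²*(-3)) = 1/(-16) = -1/16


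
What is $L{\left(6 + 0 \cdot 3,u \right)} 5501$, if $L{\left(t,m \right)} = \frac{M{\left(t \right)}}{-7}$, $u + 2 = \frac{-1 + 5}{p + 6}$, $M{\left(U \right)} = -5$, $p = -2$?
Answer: $\frac{27505}{7} \approx 3929.3$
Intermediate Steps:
$u = -1$ ($u = -2 + \frac{-1 + 5}{-2 + 6} = -2 + \frac{4}{4} = -2 + 4 \cdot \frac{1}{4} = -2 + 1 = -1$)
$L{\left(t,m \right)} = \frac{5}{7}$ ($L{\left(t,m \right)} = - \frac{5}{-7} = \left(-5\right) \left(- \frac{1}{7}\right) = \frac{5}{7}$)
$L{\left(6 + 0 \cdot 3,u \right)} 5501 = \frac{5}{7} \cdot 5501 = \frac{27505}{7}$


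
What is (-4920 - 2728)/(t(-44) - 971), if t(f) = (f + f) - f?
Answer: 7648/1015 ≈ 7.5350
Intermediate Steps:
t(f) = f (t(f) = 2*f - f = f)
(-4920 - 2728)/(t(-44) - 971) = (-4920 - 2728)/(-44 - 971) = -7648/(-1015) = -7648*(-1/1015) = 7648/1015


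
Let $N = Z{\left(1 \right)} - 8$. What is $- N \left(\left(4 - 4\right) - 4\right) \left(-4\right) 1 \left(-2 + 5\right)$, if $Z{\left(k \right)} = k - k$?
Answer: $384$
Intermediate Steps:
$Z{\left(k \right)} = 0$
$N = -8$ ($N = 0 - 8 = -8$)
$- N \left(\left(4 - 4\right) - 4\right) \left(-4\right) 1 \left(-2 + 5\right) = \left(-1\right) \left(-8\right) \left(\left(4 - 4\right) - 4\right) \left(-4\right) 1 \left(-2 + 5\right) = 8 \left(0 - 4\right) \left(-4\right) 1 \cdot 3 = 8 \left(-4\right) \left(-4\right) 3 = 8 \cdot 16 \cdot 3 = 8 \cdot 48 = 384$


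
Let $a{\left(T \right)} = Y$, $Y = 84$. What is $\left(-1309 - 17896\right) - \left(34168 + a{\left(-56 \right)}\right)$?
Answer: $-53457$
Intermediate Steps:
$a{\left(T \right)} = 84$
$\left(-1309 - 17896\right) - \left(34168 + a{\left(-56 \right)}\right) = \left(-1309 - 17896\right) - 34252 = -19205 - 34252 = -53457$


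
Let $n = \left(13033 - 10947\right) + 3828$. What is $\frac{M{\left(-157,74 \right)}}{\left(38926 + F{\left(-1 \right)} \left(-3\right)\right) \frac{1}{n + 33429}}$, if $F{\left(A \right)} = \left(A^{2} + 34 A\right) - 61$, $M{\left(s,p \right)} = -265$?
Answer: $- \frac{10425895}{39208} \approx -265.91$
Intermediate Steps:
$F{\left(A \right)} = -61 + A^{2} + 34 A$
$n = 5914$ ($n = 2086 + 3828 = 5914$)
$\frac{M{\left(-157,74 \right)}}{\left(38926 + F{\left(-1 \right)} \left(-3\right)\right) \frac{1}{n + 33429}} = - \frac{265}{\left(38926 + \left(-61 + \left(-1\right)^{2} + 34 \left(-1\right)\right) \left(-3\right)\right) \frac{1}{5914 + 33429}} = - \frac{265}{\left(38926 + \left(-61 + 1 - 34\right) \left(-3\right)\right) \frac{1}{39343}} = - \frac{265}{\left(38926 - -282\right) \frac{1}{39343}} = - \frac{265}{\left(38926 + 282\right) \frac{1}{39343}} = - \frac{265}{39208 \cdot \frac{1}{39343}} = - \frac{265}{\frac{39208}{39343}} = \left(-265\right) \frac{39343}{39208} = - \frac{10425895}{39208}$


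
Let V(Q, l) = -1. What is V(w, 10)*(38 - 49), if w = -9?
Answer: 11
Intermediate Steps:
V(w, 10)*(38 - 49) = -(38 - 49) = -1*(-11) = 11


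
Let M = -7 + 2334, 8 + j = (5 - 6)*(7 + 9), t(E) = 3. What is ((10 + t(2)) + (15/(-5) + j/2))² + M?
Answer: 2331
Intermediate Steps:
j = -24 (j = -8 + (5 - 6)*(7 + 9) = -8 - 1*16 = -8 - 16 = -24)
M = 2327
((10 + t(2)) + (15/(-5) + j/2))² + M = ((10 + 3) + (15/(-5) - 24/2))² + 2327 = (13 + (15*(-⅕) - 24*½))² + 2327 = (13 + (-3 - 12))² + 2327 = (13 - 15)² + 2327 = (-2)² + 2327 = 4 + 2327 = 2331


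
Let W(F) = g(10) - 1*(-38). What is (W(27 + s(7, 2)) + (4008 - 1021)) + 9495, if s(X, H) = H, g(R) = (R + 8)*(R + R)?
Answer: 12880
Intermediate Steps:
g(R) = 2*R*(8 + R) (g(R) = (8 + R)*(2*R) = 2*R*(8 + R))
W(F) = 398 (W(F) = 2*10*(8 + 10) - 1*(-38) = 2*10*18 + 38 = 360 + 38 = 398)
(W(27 + s(7, 2)) + (4008 - 1021)) + 9495 = (398 + (4008 - 1021)) + 9495 = (398 + 2987) + 9495 = 3385 + 9495 = 12880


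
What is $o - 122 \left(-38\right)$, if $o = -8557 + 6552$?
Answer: $2631$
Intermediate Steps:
$o = -2005$
$o - 122 \left(-38\right) = -2005 - 122 \left(-38\right) = -2005 - -4636 = -2005 + 4636 = 2631$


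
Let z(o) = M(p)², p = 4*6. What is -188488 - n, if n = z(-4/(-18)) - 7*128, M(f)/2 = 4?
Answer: -187656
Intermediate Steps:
p = 24
M(f) = 8 (M(f) = 2*4 = 8)
z(o) = 64 (z(o) = 8² = 64)
n = -832 (n = 64 - 7*128 = 64 - 896 = -832)
-188488 - n = -188488 - 1*(-832) = -188488 + 832 = -187656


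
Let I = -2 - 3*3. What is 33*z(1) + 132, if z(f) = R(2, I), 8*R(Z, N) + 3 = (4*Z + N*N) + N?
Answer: 4851/8 ≈ 606.38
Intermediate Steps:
I = -11 (I = -2 - 9 = -11)
R(Z, N) = -3/8 + Z/2 + N/8 + N²/8 (R(Z, N) = -3/8 + ((4*Z + N*N) + N)/8 = -3/8 + ((4*Z + N²) + N)/8 = -3/8 + ((N² + 4*Z) + N)/8 = -3/8 + (N + N² + 4*Z)/8 = -3/8 + (Z/2 + N/8 + N²/8) = -3/8 + Z/2 + N/8 + N²/8)
z(f) = 115/8 (z(f) = -3/8 + (½)*2 + (⅛)*(-11) + (⅛)*(-11)² = -3/8 + 1 - 11/8 + (⅛)*121 = -3/8 + 1 - 11/8 + 121/8 = 115/8)
33*z(1) + 132 = 33*(115/8) + 132 = 3795/8 + 132 = 4851/8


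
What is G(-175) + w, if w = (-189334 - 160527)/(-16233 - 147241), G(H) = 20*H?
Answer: -571809139/163474 ≈ -3497.9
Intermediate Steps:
w = 349861/163474 (w = -349861/(-163474) = -349861*(-1/163474) = 349861/163474 ≈ 2.1402)
G(-175) + w = 20*(-175) + 349861/163474 = -3500 + 349861/163474 = -571809139/163474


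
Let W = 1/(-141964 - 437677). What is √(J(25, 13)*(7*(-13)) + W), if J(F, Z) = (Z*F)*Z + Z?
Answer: I*√129574797487048339/579641 ≈ 621.01*I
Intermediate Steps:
W = -1/579641 (W = 1/(-579641) = -1/579641 ≈ -1.7252e-6)
J(F, Z) = Z + F*Z² (J(F, Z) = (F*Z)*Z + Z = F*Z² + Z = Z + F*Z²)
√(J(25, 13)*(7*(-13)) + W) = √((13*(1 + 25*13))*(7*(-13)) - 1/579641) = √((13*(1 + 325))*(-91) - 1/579641) = √((13*326)*(-91) - 1/579641) = √(4238*(-91) - 1/579641) = √(-385658 - 1/579641) = √(-223543188779/579641) = I*√129574797487048339/579641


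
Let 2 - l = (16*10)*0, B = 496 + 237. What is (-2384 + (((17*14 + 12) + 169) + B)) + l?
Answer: -1230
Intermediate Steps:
B = 733
l = 2 (l = 2 - 16*10*0 = 2 - 160*0 = 2 - 1*0 = 2 + 0 = 2)
(-2384 + (((17*14 + 12) + 169) + B)) + l = (-2384 + (((17*14 + 12) + 169) + 733)) + 2 = (-2384 + (((238 + 12) + 169) + 733)) + 2 = (-2384 + ((250 + 169) + 733)) + 2 = (-2384 + (419 + 733)) + 2 = (-2384 + 1152) + 2 = -1232 + 2 = -1230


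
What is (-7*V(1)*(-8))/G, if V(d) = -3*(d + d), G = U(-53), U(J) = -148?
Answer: 84/37 ≈ 2.2703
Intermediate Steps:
G = -148
V(d) = -6*d
(-7*V(1)*(-8))/G = (-(-42)*(-8))/(-148) = (-7*(-6)*(-8))*(-1/148) = (42*(-8))*(-1/148) = -336*(-1/148) = 84/37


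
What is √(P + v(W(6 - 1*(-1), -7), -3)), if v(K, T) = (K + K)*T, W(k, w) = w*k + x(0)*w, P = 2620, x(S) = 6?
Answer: √3166 ≈ 56.267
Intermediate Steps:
W(k, w) = 6*w + k*w (W(k, w) = w*k + 6*w = k*w + 6*w = 6*w + k*w)
v(K, T) = 2*K*T (v(K, T) = (2*K)*T = 2*K*T)
√(P + v(W(6 - 1*(-1), -7), -3)) = √(2620 + 2*(-7*(6 + (6 - 1*(-1))))*(-3)) = √(2620 + 2*(-7*(6 + (6 + 1)))*(-3)) = √(2620 + 2*(-7*(6 + 7))*(-3)) = √(2620 + 2*(-7*13)*(-3)) = √(2620 + 2*(-91)*(-3)) = √(2620 + 546) = √3166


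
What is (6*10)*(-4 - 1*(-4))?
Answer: 0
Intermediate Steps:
(6*10)*(-4 - 1*(-4)) = 60*(-4 + 4) = 60*0 = 0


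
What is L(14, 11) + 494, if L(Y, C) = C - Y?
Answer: 491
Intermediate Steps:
L(14, 11) + 494 = (11 - 1*14) + 494 = (11 - 14) + 494 = -3 + 494 = 491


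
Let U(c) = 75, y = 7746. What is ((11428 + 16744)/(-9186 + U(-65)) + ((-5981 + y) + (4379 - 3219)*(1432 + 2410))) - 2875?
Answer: 40595034538/9111 ≈ 4.4556e+6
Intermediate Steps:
((11428 + 16744)/(-9186 + U(-65)) + ((-5981 + y) + (4379 - 3219)*(1432 + 2410))) - 2875 = ((11428 + 16744)/(-9186 + 75) + ((-5981 + 7746) + (4379 - 3219)*(1432 + 2410))) - 2875 = (28172/(-9111) + (1765 + 1160*3842)) - 2875 = (28172*(-1/9111) + (1765 + 4456720)) - 2875 = (-28172/9111 + 4458485) - 2875 = 40621228663/9111 - 2875 = 40595034538/9111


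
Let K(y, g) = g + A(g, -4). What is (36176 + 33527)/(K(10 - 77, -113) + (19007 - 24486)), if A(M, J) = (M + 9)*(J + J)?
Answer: -69703/4760 ≈ -14.643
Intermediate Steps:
A(M, J) = 2*J*(9 + M) (A(M, J) = (9 + M)*(2*J) = 2*J*(9 + M))
K(y, g) = -72 - 7*g (K(y, g) = g + 2*(-4)*(9 + g) = g + (-72 - 8*g) = -72 - 7*g)
(36176 + 33527)/(K(10 - 77, -113) + (19007 - 24486)) = (36176 + 33527)/((-72 - 7*(-113)) + (19007 - 24486)) = 69703/((-72 + 791) - 5479) = 69703/(719 - 5479) = 69703/(-4760) = 69703*(-1/4760) = -69703/4760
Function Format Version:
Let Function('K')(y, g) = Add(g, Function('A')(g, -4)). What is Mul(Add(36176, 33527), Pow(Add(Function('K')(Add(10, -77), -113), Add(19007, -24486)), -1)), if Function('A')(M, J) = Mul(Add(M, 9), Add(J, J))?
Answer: Rational(-69703, 4760) ≈ -14.643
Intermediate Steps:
Function('A')(M, J) = Mul(2, J, Add(9, M)) (Function('A')(M, J) = Mul(Add(9, M), Mul(2, J)) = Mul(2, J, Add(9, M)))
Function('K')(y, g) = Add(-72, Mul(-7, g)) (Function('K')(y, g) = Add(g, Mul(2, -4, Add(9, g))) = Add(g, Add(-72, Mul(-8, g))) = Add(-72, Mul(-7, g)))
Mul(Add(36176, 33527), Pow(Add(Function('K')(Add(10, -77), -113), Add(19007, -24486)), -1)) = Mul(Add(36176, 33527), Pow(Add(Add(-72, Mul(-7, -113)), Add(19007, -24486)), -1)) = Mul(69703, Pow(Add(Add(-72, 791), -5479), -1)) = Mul(69703, Pow(Add(719, -5479), -1)) = Mul(69703, Pow(-4760, -1)) = Mul(69703, Rational(-1, 4760)) = Rational(-69703, 4760)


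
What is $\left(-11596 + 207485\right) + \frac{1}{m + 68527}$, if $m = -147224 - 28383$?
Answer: $\frac{20975794119}{107080} \approx 1.9589 \cdot 10^{5}$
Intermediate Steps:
$m = -175607$
$\left(-11596 + 207485\right) + \frac{1}{m + 68527} = \left(-11596 + 207485\right) + \frac{1}{-175607 + 68527} = 195889 + \frac{1}{-107080} = 195889 - \frac{1}{107080} = \frac{20975794119}{107080}$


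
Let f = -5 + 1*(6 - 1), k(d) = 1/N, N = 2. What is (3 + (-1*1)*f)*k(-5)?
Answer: 3/2 ≈ 1.5000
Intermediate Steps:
k(d) = ½ (k(d) = 1/2 = ½)
f = 0 (f = -5 + 1*5 = -5 + 5 = 0)
(3 + (-1*1)*f)*k(-5) = (3 - 1*1*0)*(½) = (3 - 1*0)*(½) = (3 + 0)*(½) = 3*(½) = 3/2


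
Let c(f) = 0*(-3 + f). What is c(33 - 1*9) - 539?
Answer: -539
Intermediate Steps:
c(f) = 0
c(33 - 1*9) - 539 = 0 - 539 = -539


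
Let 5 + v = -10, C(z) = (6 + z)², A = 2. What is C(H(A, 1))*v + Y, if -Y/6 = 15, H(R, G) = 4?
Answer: -1590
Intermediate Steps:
Y = -90 (Y = -6*15 = -90)
v = -15 (v = -5 - 10 = -15)
C(H(A, 1))*v + Y = (6 + 4)²*(-15) - 90 = 10²*(-15) - 90 = 100*(-15) - 90 = -1500 - 90 = -1590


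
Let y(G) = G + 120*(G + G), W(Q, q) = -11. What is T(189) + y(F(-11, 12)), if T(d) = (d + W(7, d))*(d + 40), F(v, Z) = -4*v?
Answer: 51366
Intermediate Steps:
T(d) = (-11 + d)*(40 + d) (T(d) = (d - 11)*(d + 40) = (-11 + d)*(40 + d))
y(G) = 241*G (y(G) = G + 120*(2*G) = G + 240*G = 241*G)
T(189) + y(F(-11, 12)) = (-440 + 189**2 + 29*189) + 241*(-4*(-11)) = (-440 + 35721 + 5481) + 241*44 = 40762 + 10604 = 51366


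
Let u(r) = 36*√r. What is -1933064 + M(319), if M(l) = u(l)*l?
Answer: -1933064 + 11484*√319 ≈ -1.7280e+6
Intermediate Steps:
M(l) = 36*l^(3/2) (M(l) = (36*√l)*l = 36*l^(3/2))
-1933064 + M(319) = -1933064 + 36*319^(3/2) = -1933064 + 36*(319*√319) = -1933064 + 11484*√319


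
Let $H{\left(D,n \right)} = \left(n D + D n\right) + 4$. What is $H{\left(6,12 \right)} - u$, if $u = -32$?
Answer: $180$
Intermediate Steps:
$H{\left(D,n \right)} = 4 + 2 D n$ ($H{\left(D,n \right)} = \left(D n + D n\right) + 4 = 2 D n + 4 = 4 + 2 D n$)
$H{\left(6,12 \right)} - u = \left(4 + 2 \cdot 6 \cdot 12\right) - -32 = \left(4 + 144\right) + 32 = 148 + 32 = 180$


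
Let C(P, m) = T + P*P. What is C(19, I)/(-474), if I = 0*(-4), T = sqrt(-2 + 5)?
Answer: -361/474 - sqrt(3)/474 ≈ -0.76526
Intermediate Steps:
T = sqrt(3) ≈ 1.7320
I = 0
C(P, m) = sqrt(3) + P**2 (C(P, m) = sqrt(3) + P*P = sqrt(3) + P**2)
C(19, I)/(-474) = (sqrt(3) + 19**2)/(-474) = (sqrt(3) + 361)*(-1/474) = (361 + sqrt(3))*(-1/474) = -361/474 - sqrt(3)/474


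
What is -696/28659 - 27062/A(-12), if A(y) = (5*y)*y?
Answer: -129345163/3439080 ≈ -37.610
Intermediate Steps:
A(y) = 5*y²
-696/28659 - 27062/A(-12) = -696/28659 - 27062/(5*(-12)²) = -696*1/28659 - 27062/(5*144) = -232/9553 - 27062/720 = -232/9553 - 27062*1/720 = -232/9553 - 13531/360 = -129345163/3439080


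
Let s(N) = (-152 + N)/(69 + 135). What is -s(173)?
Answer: -7/68 ≈ -0.10294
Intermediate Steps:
s(N) = -38/51 + N/204 (s(N) = (-152 + N)/204 = (-152 + N)*(1/204) = -38/51 + N/204)
-s(173) = -(-38/51 + (1/204)*173) = -(-38/51 + 173/204) = -1*7/68 = -7/68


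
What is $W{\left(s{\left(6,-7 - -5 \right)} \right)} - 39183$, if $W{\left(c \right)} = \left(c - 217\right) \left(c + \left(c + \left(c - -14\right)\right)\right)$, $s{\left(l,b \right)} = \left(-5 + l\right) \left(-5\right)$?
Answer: $-38961$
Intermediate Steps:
$s{\left(l,b \right)} = 25 - 5 l$
$W{\left(c \right)} = \left(-217 + c\right) \left(14 + 3 c\right)$ ($W{\left(c \right)} = \left(-217 + c\right) \left(c + \left(c + \left(c + 14\right)\right)\right) = \left(-217 + c\right) \left(c + \left(c + \left(14 + c\right)\right)\right) = \left(-217 + c\right) \left(c + \left(14 + 2 c\right)\right) = \left(-217 + c\right) \left(14 + 3 c\right)$)
$W{\left(s{\left(6,-7 - -5 \right)} \right)} - 39183 = \left(-3038 - 637 \left(25 - 30\right) + 3 \left(25 - 30\right)^{2}\right) - 39183 = \left(-3038 - -3185 + 3 \left(-5\right)^{2}\right) - 39183 = \left(-3038 + 3185 + 3 \cdot 25\right) - 39183 = \left(-3038 + 3185 + 75\right) - 39183 = 222 - 39183 = -38961$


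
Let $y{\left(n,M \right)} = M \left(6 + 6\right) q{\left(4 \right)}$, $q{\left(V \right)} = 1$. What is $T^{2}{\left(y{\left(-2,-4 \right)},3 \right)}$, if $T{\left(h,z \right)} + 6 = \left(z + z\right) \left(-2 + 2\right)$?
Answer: $36$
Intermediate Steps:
$y{\left(n,M \right)} = 12 M$ ($y{\left(n,M \right)} = M \left(6 + 6\right) 1 = M 12 \cdot 1 = 12 M 1 = 12 M$)
$T{\left(h,z \right)} = -6$ ($T{\left(h,z \right)} = -6 + \left(z + z\right) \left(-2 + 2\right) = -6 + 2 z 0 = -6 + 0 = -6$)
$T^{2}{\left(y{\left(-2,-4 \right)},3 \right)} = \left(-6\right)^{2} = 36$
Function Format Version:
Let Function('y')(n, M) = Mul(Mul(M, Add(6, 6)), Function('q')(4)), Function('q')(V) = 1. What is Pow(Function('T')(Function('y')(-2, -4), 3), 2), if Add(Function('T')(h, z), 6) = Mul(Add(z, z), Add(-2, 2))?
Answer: 36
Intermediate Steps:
Function('y')(n, M) = Mul(12, M) (Function('y')(n, M) = Mul(Mul(M, Add(6, 6)), 1) = Mul(Mul(M, 12), 1) = Mul(Mul(12, M), 1) = Mul(12, M))
Function('T')(h, z) = -6 (Function('T')(h, z) = Add(-6, Mul(Add(z, z), Add(-2, 2))) = Add(-6, Mul(Mul(2, z), 0)) = Add(-6, 0) = -6)
Pow(Function('T')(Function('y')(-2, -4), 3), 2) = Pow(-6, 2) = 36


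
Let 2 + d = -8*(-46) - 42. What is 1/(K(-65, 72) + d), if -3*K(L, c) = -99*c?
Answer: 1/2700 ≈ 0.00037037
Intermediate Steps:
d = 324 (d = -2 + (-8*(-46) - 42) = -2 + (368 - 42) = -2 + 326 = 324)
K(L, c) = 33*c (K(L, c) = -(-33)*c = 33*c)
1/(K(-65, 72) + d) = 1/(33*72 + 324) = 1/(2376 + 324) = 1/2700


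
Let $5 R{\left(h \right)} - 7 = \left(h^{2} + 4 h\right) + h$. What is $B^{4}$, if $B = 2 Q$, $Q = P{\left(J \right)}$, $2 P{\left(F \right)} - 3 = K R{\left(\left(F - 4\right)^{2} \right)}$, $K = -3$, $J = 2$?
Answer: $\frac{168896016}{625} \approx 2.7023 \cdot 10^{5}$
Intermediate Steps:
$R{\left(h \right)} = \frac{7}{5} + h + \frac{h^{2}}{5}$ ($R{\left(h \right)} = \frac{7}{5} + \frac{\left(h^{2} + 4 h\right) + h}{5} = \frac{7}{5} + \frac{h^{2} + 5 h}{5} = \frac{7}{5} + \left(h + \frac{h^{2}}{5}\right) = \frac{7}{5} + h + \frac{h^{2}}{5}$)
$P{\left(F \right)} = - \frac{3}{5} - \frac{3 \left(-4 + F\right)^{2}}{2} - \frac{3 \left(-4 + F\right)^{4}}{10}$ ($P{\left(F \right)} = \frac{3}{2} + \frac{\left(-3\right) \left(\frac{7}{5} + \left(F - 4\right)^{2} + \frac{\left(\left(F - 4\right)^{2}\right)^{2}}{5}\right)}{2} = \frac{3}{2} + \frac{\left(-3\right) \left(\frac{7}{5} + \left(-4 + F\right)^{2} + \frac{\left(\left(-4 + F\right)^{2}\right)^{2}}{5}\right)}{2} = \frac{3}{2} + \frac{\left(-3\right) \left(\frac{7}{5} + \left(-4 + F\right)^{2} + \frac{\left(-4 + F\right)^{4}}{5}\right)}{2} = \frac{3}{2} + \frac{- \frac{21}{5} - 3 \left(-4 + F\right)^{2} - \frac{3 \left(-4 + F\right)^{4}}{5}}{2} = \frac{3}{2} - \left(\frac{21}{10} + \frac{3 \left(-4 + F\right)^{2}}{2} + \frac{3 \left(-4 + F\right)^{4}}{10}\right) = - \frac{3}{5} - \frac{3 \left(-4 + F\right)^{2}}{2} - \frac{3 \left(-4 + F\right)^{4}}{10}$)
$Q = - \frac{57}{5}$ ($Q = - \frac{3}{5} - \frac{3 \left(-4 + 2\right)^{2}}{2} - \frac{3 \left(-4 + 2\right)^{4}}{10} = - \frac{3}{5} - \frac{3 \left(-2\right)^{2}}{2} - \frac{3 \left(-2\right)^{4}}{10} = - \frac{3}{5} - 6 - \frac{24}{5} = - \frac{57}{5} \approx -11.4$)
$B = - \frac{114}{5}$ ($B = 2 \left(- \frac{57}{5}\right) = - \frac{114}{5} \approx -22.8$)
$B^{4} = \left(- \frac{114}{5}\right)^{4} = \frac{168896016}{625}$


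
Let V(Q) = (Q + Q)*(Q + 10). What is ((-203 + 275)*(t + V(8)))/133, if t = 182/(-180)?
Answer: 103316/665 ≈ 155.36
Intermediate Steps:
V(Q) = 2*Q*(10 + Q) (V(Q) = (2*Q)*(10 + Q) = 2*Q*(10 + Q))
t = -91/90 (t = 182*(-1/180) = -91/90 ≈ -1.0111)
((-203 + 275)*(t + V(8)))/133 = ((-203 + 275)*(-91/90 + 2*8*(10 + 8)))/133 = (72*(-91/90 + 2*8*18))/133 = (72*(-91/90 + 288))/133 = (72*(25829/90))/133 = (1/133)*(103316/5) = 103316/665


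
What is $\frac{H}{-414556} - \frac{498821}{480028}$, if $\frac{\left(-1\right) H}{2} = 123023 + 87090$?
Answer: $- \frac{1267248037}{49749621892} \approx -0.025473$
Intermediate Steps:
$H = -420226$ ($H = - 2 \left(123023 + 87090\right) = \left(-2\right) 210113 = -420226$)
$\frac{H}{-414556} - \frac{498821}{480028} = - \frac{420226}{-414556} - \frac{498821}{480028} = \left(-420226\right) \left(- \frac{1}{414556}\right) - \frac{498821}{480028} = \frac{210113}{207278} - \frac{498821}{480028} = - \frac{1267248037}{49749621892}$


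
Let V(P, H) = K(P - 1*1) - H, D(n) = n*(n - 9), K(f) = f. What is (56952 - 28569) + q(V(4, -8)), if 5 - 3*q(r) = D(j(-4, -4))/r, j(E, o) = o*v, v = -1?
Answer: 312238/11 ≈ 28385.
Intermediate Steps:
j(E, o) = -o (j(E, o) = o*(-1) = -o)
D(n) = n*(-9 + n)
V(P, H) = -1 + P - H (V(P, H) = (P - 1*1) - H = (P - 1) - H = (-1 + P) - H = -1 + P - H)
q(r) = 5/3 + 20/(3*r) (q(r) = 5/3 - (-1*(-4))*(-9 - 1*(-4))/(3*r) = 5/3 - 4*(-9 + 4)/(3*r) = 5/3 - 4*(-5)/(3*r) = 5/3 - (-20)/(3*r) = 5/3 + 20/(3*r))
(56952 - 28569) + q(V(4, -8)) = (56952 - 28569) + 5*(4 + (-1 + 4 - 1*(-8)))/(3*(-1 + 4 - 1*(-8))) = 28383 + 5*(4 + (-1 + 4 + 8))/(3*(-1 + 4 + 8)) = 28383 + (5/3)*(4 + 11)/11 = 28383 + (5/3)*(1/11)*15 = 28383 + 25/11 = 312238/11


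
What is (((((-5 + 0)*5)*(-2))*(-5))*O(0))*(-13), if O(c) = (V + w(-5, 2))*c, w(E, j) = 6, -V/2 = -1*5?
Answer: 0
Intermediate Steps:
V = 10 (V = -(-2)*5 = -2*(-5) = 10)
O(c) = 16*c (O(c) = (10 + 6)*c = 16*c)
(((((-5 + 0)*5)*(-2))*(-5))*O(0))*(-13) = (((((-5 + 0)*5)*(-2))*(-5))*(16*0))*(-13) = (((-5*5*(-2))*(-5))*0)*(-13) = ((-25*(-2)*(-5))*0)*(-13) = ((50*(-5))*0)*(-13) = -250*0*(-13) = 0*(-13) = 0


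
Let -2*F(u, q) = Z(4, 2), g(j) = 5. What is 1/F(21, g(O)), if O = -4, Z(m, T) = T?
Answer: -1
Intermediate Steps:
F(u, q) = -1 (F(u, q) = -½*2 = -1)
1/F(21, g(O)) = 1/(-1) = -1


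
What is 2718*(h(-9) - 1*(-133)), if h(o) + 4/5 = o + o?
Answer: 1551978/5 ≈ 3.1040e+5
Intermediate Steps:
h(o) = -4/5 + 2*o (h(o) = -4/5 + (o + o) = -4/5 + 2*o)
2718*(h(-9) - 1*(-133)) = 2718*((-4/5 + 2*(-9)) - 1*(-133)) = 2718*((-4/5 - 18) + 133) = 2718*(-94/5 + 133) = 2718*(571/5) = 1551978/5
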